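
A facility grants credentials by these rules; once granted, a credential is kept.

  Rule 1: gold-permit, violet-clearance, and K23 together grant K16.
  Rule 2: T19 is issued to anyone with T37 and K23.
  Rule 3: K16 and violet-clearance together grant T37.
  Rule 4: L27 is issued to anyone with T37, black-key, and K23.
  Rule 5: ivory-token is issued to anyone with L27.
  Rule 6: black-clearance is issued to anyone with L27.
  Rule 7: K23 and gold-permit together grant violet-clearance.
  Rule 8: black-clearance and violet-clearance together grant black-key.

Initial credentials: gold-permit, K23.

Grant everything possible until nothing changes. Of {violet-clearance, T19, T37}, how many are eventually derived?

3

Holding K23 and gold-permit grants violet-clearance (Rule 7).
Holding gold-permit, violet-clearance, and K23 grants K16 (Rule 1).
Holding K16 and violet-clearance grants T37 (Rule 3).
Holding T37 and K23 grants T19 (Rule 2).
violet-clearance: reached.
T19: reached.
T37: reached.
All 3 are reached.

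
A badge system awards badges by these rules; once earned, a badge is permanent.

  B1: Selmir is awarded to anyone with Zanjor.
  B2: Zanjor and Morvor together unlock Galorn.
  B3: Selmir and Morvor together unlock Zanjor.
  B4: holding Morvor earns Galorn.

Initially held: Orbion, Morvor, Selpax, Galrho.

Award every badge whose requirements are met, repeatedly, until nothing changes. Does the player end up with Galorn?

With Morvor, Galorn is earned (B4).

Yes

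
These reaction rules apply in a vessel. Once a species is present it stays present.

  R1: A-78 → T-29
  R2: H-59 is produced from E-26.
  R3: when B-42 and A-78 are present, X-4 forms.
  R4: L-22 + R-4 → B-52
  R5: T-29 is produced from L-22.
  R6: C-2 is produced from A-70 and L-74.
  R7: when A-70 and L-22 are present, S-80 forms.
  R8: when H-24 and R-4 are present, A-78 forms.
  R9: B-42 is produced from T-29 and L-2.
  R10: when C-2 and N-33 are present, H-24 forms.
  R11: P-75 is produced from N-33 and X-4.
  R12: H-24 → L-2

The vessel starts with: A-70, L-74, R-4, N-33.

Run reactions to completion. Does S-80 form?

No

S-80 would need A-70 and L-22 (R7), but L-22 never forms.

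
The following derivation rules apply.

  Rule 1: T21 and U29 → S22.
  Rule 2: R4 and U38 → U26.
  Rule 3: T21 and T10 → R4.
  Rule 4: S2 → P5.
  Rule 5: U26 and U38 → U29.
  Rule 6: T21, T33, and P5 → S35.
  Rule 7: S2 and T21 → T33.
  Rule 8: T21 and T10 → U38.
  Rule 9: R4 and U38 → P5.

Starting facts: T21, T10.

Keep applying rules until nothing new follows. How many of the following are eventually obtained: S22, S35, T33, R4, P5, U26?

T21 and T10 hold, so U38 follows (Rule 8).
From T21 and T10, Rule 3 gives R4.
From R4 and U38, Rule 9 gives P5.
From R4 and U38, Rule 2 gives U26.
U26 and U38 hold, so U29 follows (Rule 5).
From T21 and U29, Rule 1 gives S22.
S22: reached.
S35 would need T21, T33, and P5 (Rule 6), but T33 is never established.
T33 would need S2 and T21 (Rule 7), but S2 is never established.
R4: reached.
P5: reached.
U26: reached.
Reached: S22, R4, P5, and U26 — 4 of the 6.

4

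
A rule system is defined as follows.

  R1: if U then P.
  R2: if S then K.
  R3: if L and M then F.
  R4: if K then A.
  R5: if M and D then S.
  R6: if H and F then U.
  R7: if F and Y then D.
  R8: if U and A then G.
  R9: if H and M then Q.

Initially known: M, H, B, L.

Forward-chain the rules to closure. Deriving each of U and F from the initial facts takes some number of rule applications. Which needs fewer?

F: From L and M, R3 gives F. [1 rule application]
U: L and M hold, so F follows (R3). H and F hold, so U follows (R6). [2 rule applications]
F needs fewer.

F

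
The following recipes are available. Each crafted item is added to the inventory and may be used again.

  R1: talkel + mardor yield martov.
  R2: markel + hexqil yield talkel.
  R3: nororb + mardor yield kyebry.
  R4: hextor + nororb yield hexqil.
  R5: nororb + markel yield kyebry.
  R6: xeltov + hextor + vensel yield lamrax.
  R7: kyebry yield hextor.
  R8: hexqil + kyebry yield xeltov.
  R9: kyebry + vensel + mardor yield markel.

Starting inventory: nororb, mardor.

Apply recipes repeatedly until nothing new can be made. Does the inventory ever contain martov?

martov would need talkel and mardor (R1), but talkel is never obtained.

No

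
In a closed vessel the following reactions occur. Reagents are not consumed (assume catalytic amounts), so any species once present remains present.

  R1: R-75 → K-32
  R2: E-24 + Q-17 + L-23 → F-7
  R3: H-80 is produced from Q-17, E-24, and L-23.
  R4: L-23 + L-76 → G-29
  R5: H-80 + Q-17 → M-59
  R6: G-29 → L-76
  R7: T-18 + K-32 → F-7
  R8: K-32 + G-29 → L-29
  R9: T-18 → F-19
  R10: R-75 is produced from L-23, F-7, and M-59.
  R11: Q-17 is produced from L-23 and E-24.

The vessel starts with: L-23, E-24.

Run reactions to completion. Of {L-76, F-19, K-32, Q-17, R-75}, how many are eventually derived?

3

L-23 and E-24 present → Q-17 forms (R11).
E-24, Q-17, and L-23 present → F-7 forms (R2).
Q-17, E-24, and L-23 present → H-80 forms (R3).
H-80 and Q-17 present → M-59 forms (R5).
L-23, F-7, and M-59 present → R-75 forms (R10).
R-75 present → K-32 forms (R1).
L-76 would need G-29 (R6), but G-29 never forms.
F-19 would need T-18 (R9), but T-18 never forms.
K-32: reached.
Q-17: reached.
R-75: reached.
Reached: K-32, Q-17, and R-75 — 3 of the 5.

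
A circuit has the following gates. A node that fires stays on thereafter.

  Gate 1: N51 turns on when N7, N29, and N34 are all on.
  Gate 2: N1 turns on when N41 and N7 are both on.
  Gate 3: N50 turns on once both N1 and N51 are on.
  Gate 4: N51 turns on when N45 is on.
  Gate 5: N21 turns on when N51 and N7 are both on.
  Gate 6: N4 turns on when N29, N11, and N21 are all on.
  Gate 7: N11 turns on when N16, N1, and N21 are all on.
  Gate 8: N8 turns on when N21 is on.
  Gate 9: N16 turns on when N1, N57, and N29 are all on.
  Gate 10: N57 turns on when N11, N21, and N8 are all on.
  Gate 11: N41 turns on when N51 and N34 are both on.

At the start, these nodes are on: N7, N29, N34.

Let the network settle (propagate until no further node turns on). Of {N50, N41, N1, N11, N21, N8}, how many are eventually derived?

5

Gate 1: N7, N29, and N34 on → N51 on.
N51 and N34 are on, so N41 turns on (Gate 11).
N51 and N7 are on, so N21 turns on (Gate 5).
Gate 8: N21 on → N8 on.
Gate 2: N41 and N7 on → N1 on.
N1 and N51 are on, so N50 turns on (Gate 3).
N50: reached.
N41: reached.
N1: reached.
N11 would need N16, N1, and N21 (Gate 7), but N16 never turns on.
N21: reached.
N8: reached.
Reached: N50, N41, N1, N21, and N8 — 5 of the 6.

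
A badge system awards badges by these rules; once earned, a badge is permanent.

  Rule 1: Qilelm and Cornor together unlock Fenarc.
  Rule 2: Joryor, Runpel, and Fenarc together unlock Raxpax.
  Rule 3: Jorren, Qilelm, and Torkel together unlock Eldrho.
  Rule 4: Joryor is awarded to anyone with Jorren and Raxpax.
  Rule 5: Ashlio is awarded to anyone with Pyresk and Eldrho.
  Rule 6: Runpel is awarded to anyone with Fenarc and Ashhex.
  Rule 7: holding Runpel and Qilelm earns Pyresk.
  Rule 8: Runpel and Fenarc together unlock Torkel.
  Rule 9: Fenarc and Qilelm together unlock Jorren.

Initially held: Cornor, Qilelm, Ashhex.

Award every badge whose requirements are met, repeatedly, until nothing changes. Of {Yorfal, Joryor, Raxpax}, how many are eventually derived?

No rule produces Yorfal, and it is not given.
Joryor would need Jorren and Raxpax (Rule 4), but Raxpax is never earned.
Raxpax would need Joryor, Runpel, and Fenarc (Rule 2), but Joryor is never earned.
None of the 3 are reached.

0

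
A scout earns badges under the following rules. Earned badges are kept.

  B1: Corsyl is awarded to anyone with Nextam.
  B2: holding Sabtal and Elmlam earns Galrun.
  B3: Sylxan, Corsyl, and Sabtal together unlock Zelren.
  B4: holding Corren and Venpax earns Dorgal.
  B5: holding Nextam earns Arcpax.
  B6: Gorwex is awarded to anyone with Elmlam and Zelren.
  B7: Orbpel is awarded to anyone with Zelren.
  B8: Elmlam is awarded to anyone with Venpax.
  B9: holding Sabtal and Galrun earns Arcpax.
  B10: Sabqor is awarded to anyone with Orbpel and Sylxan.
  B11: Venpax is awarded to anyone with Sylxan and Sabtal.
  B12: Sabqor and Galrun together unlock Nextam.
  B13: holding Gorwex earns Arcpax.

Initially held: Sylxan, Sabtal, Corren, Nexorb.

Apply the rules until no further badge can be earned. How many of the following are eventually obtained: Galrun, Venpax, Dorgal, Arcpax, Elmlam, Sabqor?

With Sylxan and Sabtal, Venpax is earned (B11).
With Corren and Venpax, Dorgal is earned (B4).
With Venpax, Elmlam is earned (B8).
With Sabtal and Elmlam, Galrun is earned (B2).
With Sabtal and Galrun, Arcpax is earned (B9).
Galrun: reached.
Venpax: reached.
Dorgal: reached.
Arcpax: reached.
Elmlam: reached.
Sabqor would need Orbpel and Sylxan (B10), but Orbpel is never earned.
Reached: Galrun, Venpax, Dorgal, Arcpax, and Elmlam — 5 of the 6.

5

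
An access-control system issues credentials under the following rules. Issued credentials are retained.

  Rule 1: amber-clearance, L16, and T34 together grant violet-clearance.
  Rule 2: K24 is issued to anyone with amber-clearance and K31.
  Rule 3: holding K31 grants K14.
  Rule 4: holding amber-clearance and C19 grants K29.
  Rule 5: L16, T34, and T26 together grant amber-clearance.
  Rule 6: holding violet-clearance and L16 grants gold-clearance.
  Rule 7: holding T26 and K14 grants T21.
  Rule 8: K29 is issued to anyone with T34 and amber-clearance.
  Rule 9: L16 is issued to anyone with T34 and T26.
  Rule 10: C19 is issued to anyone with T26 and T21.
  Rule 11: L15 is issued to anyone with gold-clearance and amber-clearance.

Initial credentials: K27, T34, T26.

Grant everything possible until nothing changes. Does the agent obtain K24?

No

K24 would need amber-clearance and K31 (Rule 2), but K31 is never granted.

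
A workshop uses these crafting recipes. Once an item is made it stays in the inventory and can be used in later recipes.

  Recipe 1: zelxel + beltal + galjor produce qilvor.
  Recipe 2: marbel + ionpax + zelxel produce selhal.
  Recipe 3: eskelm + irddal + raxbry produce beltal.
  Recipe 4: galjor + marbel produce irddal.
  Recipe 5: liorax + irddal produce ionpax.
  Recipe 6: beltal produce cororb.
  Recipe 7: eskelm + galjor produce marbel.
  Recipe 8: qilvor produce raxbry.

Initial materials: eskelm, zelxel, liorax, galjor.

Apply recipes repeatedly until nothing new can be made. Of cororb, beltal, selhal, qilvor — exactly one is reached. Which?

selhal

eskelm + galjor → marbel (Recipe 7).
Using Recipe 4, galjor and marbel make irddal.
liorax + irddal → ionpax (Recipe 5).
Using Recipe 2, marbel, ionpax, and zelxel make selhal.
beltal would need eskelm, irddal, and raxbry (Recipe 3), but raxbry is never obtained. cororb would need beltal (Recipe 6), but beltal is never obtained. qilvor would need zelxel, beltal, and galjor (Recipe 1), but beltal is never obtained.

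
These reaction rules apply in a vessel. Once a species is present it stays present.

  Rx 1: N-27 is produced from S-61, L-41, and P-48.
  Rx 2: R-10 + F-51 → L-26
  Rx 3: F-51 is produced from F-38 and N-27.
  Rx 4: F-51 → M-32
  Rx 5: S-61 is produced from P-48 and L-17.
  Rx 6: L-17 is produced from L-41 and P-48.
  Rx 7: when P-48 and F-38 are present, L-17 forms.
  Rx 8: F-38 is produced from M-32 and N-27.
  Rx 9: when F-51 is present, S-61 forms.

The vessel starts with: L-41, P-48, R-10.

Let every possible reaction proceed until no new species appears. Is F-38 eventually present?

No

F-38 would need M-32 and N-27 (Rx 8), but M-32 never forms.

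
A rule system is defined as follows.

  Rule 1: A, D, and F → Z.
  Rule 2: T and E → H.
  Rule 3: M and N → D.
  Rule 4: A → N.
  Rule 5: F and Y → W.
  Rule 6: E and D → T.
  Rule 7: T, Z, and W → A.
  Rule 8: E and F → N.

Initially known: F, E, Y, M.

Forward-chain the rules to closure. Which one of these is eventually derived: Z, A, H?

From E and F, Rule 8 gives N.
From M and N, Rule 3 gives D.
From E and D, Rule 6 gives T.
T and E hold, so H follows (Rule 2).
Z would need A, D, and F (Rule 1), but A is never established. A would need T, Z, and W (Rule 7), but Z is never established.

H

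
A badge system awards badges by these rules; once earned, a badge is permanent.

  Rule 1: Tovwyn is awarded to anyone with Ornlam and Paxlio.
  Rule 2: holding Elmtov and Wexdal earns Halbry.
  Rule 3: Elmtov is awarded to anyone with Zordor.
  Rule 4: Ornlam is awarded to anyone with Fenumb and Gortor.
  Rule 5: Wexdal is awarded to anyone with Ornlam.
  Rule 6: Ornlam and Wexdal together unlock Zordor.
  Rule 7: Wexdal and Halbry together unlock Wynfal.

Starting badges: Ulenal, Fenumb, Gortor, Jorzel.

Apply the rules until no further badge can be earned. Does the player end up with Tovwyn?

No

Tovwyn would need Ornlam and Paxlio (Rule 1), but Paxlio is never earned.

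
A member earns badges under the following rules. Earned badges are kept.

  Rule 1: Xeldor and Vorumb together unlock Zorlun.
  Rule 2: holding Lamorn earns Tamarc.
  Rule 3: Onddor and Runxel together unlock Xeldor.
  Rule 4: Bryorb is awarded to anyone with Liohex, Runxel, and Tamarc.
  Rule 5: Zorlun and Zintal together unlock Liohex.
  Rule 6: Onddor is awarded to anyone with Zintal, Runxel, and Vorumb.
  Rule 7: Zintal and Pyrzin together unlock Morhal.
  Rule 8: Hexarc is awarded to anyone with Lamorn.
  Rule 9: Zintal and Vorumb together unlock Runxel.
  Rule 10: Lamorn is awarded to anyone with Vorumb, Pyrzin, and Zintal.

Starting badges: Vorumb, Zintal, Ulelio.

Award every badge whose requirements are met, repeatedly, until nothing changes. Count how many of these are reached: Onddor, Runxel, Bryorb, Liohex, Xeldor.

With Zintal and Vorumb, Runxel is earned (Rule 9).
With Zintal, Runxel, and Vorumb, Onddor is earned (Rule 6).
With Onddor and Runxel, Xeldor is earned (Rule 3).
With Xeldor and Vorumb, Zorlun is earned (Rule 1).
With Zorlun and Zintal, Liohex is earned (Rule 5).
Onddor: reached.
Runxel: reached.
Bryorb would need Liohex, Runxel, and Tamarc (Rule 4), but Tamarc is never earned.
Liohex: reached.
Xeldor: reached.
Reached: Onddor, Runxel, Liohex, and Xeldor — 4 of the 5.

4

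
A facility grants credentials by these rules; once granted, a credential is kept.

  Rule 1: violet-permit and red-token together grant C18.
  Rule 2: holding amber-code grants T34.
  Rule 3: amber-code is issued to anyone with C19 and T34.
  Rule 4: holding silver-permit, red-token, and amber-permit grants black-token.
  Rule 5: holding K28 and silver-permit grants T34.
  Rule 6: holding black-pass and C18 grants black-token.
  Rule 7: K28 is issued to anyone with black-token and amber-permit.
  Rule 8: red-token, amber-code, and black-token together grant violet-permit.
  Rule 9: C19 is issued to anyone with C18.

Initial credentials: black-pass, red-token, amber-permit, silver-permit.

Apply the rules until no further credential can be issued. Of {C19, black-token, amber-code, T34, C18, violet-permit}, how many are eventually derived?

2

Holding silver-permit, red-token, and amber-permit grants black-token (Rule 4).
Holding black-token and amber-permit grants K28 (Rule 7).
Holding K28 and silver-permit grants T34 (Rule 5).
C19 would need C18 (Rule 9), but C18 is never granted.
black-token: reached.
amber-code would need C19 and T34 (Rule 3), but C19 is never granted.
T34: reached.
C18 would need violet-permit and red-token (Rule 1), but violet-permit is never granted.
violet-permit would need red-token, amber-code, and black-token (Rule 8), but amber-code is never granted.
Reached: black-token and T34 — 2 of the 6.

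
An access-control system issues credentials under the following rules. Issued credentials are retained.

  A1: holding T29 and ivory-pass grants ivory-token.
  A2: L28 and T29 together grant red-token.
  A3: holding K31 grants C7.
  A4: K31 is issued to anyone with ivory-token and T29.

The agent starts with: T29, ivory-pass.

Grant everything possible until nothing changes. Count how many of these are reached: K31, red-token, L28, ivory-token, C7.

Holding T29 and ivory-pass grants ivory-token (A1).
Holding ivory-token and T29 grants K31 (A4).
Holding K31 grants C7 (A3).
K31: reached.
red-token would need L28 and T29 (A2), but L28 is never granted.
No rule produces L28, and it is not given.
ivory-token: reached.
C7: reached.
Reached: K31, ivory-token, and C7 — 3 of the 5.

3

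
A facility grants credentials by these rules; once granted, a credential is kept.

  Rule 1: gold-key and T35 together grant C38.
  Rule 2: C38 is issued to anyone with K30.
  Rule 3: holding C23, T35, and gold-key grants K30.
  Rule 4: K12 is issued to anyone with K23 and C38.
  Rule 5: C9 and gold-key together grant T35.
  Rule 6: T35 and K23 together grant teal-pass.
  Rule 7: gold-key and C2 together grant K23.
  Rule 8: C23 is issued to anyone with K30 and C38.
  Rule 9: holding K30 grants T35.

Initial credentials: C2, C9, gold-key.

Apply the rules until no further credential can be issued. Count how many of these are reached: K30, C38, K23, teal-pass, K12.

4

Holding C9 and gold-key grants T35 (Rule 5).
Holding gold-key and C2 grants K23 (Rule 7).
Holding gold-key and T35 grants C38 (Rule 1).
Holding T35 and K23 grants teal-pass (Rule 6).
Holding K23 and C38 grants K12 (Rule 4).
K30 would need C23, T35, and gold-key (Rule 3), but C23 is never granted.
C38: reached.
K23: reached.
teal-pass: reached.
K12: reached.
Reached: C38, K23, teal-pass, and K12 — 4 of the 5.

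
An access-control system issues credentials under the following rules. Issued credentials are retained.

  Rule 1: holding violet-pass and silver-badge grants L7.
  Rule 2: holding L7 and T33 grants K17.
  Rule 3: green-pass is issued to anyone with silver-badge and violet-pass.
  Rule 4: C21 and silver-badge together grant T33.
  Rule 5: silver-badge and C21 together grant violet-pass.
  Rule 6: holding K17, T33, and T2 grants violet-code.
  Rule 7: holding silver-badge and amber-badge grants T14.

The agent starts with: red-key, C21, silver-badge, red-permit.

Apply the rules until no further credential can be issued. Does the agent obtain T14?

No

T14 would need silver-badge and amber-badge (Rule 7), but amber-badge is never granted.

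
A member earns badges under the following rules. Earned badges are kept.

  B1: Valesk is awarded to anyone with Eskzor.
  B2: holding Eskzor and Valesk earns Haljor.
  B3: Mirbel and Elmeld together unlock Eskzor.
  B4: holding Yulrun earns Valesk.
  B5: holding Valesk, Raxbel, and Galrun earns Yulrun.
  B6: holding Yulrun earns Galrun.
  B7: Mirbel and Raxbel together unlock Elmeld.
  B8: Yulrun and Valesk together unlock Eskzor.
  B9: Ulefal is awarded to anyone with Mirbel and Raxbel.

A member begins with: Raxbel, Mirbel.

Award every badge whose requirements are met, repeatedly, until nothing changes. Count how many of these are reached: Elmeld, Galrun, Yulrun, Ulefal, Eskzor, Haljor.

With Mirbel and Raxbel, Elmeld is earned (B7).
With Mirbel and Raxbel, Ulefal is earned (B9).
With Mirbel and Elmeld, Eskzor is earned (B3).
With Eskzor, Valesk is earned (B1).
With Eskzor and Valesk, Haljor is earned (B2).
Elmeld: reached.
Galrun would need Yulrun (B6), but Yulrun is never earned.
Yulrun would need Valesk, Raxbel, and Galrun (B5), but Galrun is never earned.
Ulefal: reached.
Eskzor: reached.
Haljor: reached.
Reached: Elmeld, Ulefal, Eskzor, and Haljor — 4 of the 6.

4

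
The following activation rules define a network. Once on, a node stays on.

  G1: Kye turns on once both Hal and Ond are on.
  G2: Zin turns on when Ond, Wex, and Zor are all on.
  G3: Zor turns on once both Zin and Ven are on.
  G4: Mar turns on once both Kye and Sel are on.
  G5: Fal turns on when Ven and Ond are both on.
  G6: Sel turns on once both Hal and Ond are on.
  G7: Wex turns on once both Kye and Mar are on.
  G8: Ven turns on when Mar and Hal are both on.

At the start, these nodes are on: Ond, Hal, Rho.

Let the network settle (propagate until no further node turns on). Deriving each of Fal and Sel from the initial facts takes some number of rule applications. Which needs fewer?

Sel: Hal and Ond are on, so Sel turns on (G6). [1 rule application]
Fal: G1: Hal and Ond on → Kye on. Hal and Ond are on, so Sel turns on (G6). G4: Kye and Sel on → Mar on. G8: Mar and Hal on → Ven on. Ven and Ond are on, so Fal turns on (G5). [5 rule applications]
Sel needs fewer.

Sel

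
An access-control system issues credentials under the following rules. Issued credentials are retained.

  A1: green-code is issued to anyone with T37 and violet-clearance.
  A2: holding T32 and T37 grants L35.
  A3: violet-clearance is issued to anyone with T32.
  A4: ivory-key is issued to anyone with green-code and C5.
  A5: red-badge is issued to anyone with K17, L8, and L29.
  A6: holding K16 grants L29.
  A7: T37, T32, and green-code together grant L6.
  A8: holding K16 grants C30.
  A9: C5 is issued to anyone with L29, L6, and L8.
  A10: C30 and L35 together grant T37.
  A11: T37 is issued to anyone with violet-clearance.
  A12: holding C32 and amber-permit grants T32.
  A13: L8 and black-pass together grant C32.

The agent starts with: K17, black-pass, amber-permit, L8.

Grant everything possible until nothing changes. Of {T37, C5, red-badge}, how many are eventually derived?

1

Holding L8 and black-pass grants C32 (A13).
Holding C32 and amber-permit grants T32 (A12).
Holding T32 grants violet-clearance (A3).
Holding violet-clearance grants T37 (A11).
T37: reached.
C5 would need L29, L6, and L8 (A9), but L29 is never granted.
red-badge would need K17, L8, and L29 (A5), but L29 is never granted.
Reached: T37 — 1 of the 3.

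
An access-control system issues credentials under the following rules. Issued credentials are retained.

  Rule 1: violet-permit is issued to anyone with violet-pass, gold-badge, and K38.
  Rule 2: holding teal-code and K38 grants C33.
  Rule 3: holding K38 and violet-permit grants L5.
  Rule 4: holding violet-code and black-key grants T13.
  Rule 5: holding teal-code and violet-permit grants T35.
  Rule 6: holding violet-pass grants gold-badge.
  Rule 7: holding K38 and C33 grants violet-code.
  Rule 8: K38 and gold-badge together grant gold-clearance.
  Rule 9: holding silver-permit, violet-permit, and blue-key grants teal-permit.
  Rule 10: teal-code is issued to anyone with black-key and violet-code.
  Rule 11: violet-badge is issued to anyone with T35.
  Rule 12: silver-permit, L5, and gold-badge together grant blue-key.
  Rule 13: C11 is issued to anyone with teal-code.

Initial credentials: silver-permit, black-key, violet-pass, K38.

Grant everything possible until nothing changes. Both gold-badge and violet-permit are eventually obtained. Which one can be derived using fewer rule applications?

gold-badge: Holding violet-pass grants gold-badge (Rule 6). [1 rule application]
violet-permit: Holding violet-pass grants gold-badge (Rule 6). Holding violet-pass, gold-badge, and K38 grants violet-permit (Rule 1). [2 rule applications]
gold-badge needs fewer.

gold-badge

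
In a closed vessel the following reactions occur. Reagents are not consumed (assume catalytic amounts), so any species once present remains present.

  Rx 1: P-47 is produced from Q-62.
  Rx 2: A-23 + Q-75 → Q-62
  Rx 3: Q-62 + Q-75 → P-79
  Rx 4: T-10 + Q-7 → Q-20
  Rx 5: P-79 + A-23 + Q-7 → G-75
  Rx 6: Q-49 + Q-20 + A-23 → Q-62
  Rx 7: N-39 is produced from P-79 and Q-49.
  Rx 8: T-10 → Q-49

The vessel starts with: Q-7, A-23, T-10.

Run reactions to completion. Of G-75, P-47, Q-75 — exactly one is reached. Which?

P-47

T-10 and Q-7 present → Q-20 forms (Rx 4).
T-10 present → Q-49 forms (Rx 8).
Q-49, Q-20, and A-23 present → Q-62 forms (Rx 6).
Q-62 present → P-47 forms (Rx 1).
No rule produces Q-75, and it is not given. G-75 would need P-79, A-23, and Q-7 (Rx 5), but P-79 never forms.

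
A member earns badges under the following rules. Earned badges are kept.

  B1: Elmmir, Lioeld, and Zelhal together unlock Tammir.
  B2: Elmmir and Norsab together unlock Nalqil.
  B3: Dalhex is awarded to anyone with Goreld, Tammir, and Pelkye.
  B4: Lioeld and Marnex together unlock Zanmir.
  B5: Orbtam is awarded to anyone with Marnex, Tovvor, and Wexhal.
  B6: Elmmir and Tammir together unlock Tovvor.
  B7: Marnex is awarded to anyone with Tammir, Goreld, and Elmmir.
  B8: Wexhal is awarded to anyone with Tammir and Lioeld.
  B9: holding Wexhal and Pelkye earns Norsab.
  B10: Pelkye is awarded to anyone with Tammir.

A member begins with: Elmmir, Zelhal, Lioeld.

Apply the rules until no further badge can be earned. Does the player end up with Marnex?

No

Marnex would need Tammir, Goreld, and Elmmir (B7), but Goreld is never earned.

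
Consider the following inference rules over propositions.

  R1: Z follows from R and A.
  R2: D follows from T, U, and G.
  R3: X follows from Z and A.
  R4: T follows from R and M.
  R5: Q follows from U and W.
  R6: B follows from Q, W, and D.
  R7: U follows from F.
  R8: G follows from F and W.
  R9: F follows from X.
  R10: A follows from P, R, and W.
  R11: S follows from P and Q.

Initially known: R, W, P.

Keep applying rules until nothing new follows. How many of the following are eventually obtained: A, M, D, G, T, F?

From P, R, and W, R10 gives A.
R and A hold, so Z follows (R1).
Z and A hold, so X follows (R3).
From X, R9 gives F.
F and W hold, so G follows (R8).
A: reached.
No rule produces M, and it is not given.
D would need T, U, and G (R2), but T is never established.
G: reached.
T would need R and M (R4), but M is never established.
F: reached.
Reached: A, G, and F — 3 of the 6.

3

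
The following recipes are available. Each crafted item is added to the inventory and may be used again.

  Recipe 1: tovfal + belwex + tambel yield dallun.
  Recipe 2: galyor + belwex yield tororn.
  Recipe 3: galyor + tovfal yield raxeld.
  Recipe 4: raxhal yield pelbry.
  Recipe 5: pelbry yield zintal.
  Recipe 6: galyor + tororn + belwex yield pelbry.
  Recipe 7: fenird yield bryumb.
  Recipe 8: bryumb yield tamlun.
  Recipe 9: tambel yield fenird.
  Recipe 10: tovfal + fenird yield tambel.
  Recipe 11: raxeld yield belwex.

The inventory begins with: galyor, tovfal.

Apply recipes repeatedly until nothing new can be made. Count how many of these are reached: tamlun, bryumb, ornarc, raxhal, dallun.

0

tamlun would need bryumb (Recipe 8), but bryumb is never obtained.
bryumb would need fenird (Recipe 7), but fenird is never obtained.
No rule produces ornarc, and it is not given.
No rule produces raxhal, and it is not given.
dallun would need tovfal, belwex, and tambel (Recipe 1), but tambel is never obtained.
None of the 5 are reached.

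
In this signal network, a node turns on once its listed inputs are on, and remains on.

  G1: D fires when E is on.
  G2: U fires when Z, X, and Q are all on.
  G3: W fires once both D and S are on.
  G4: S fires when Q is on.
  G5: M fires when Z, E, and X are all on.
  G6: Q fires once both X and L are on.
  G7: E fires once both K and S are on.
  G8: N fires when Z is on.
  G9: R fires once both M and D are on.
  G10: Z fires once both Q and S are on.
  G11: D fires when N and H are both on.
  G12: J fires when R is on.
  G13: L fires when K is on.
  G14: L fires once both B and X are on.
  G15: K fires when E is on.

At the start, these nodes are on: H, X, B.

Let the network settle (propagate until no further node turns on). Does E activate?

No

E would need K and S (G7), but K never turns on.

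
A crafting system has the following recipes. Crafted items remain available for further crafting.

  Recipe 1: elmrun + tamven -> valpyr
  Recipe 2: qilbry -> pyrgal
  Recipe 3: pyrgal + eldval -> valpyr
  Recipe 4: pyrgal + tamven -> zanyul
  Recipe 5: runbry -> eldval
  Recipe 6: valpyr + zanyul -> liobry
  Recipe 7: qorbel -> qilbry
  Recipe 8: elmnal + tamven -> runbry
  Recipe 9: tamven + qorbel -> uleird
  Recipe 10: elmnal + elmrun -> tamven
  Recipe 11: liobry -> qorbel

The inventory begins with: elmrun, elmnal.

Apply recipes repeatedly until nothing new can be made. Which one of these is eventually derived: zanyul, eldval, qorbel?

elmnal + elmrun -> tamven (Recipe 10).
elmnal + tamven -> runbry (Recipe 8).
Using Recipe 5, runbry makes eldval.
zanyul would need pyrgal and tamven (Recipe 4), but pyrgal is never obtained. qorbel would need liobry (Recipe 11), but liobry is never obtained.

eldval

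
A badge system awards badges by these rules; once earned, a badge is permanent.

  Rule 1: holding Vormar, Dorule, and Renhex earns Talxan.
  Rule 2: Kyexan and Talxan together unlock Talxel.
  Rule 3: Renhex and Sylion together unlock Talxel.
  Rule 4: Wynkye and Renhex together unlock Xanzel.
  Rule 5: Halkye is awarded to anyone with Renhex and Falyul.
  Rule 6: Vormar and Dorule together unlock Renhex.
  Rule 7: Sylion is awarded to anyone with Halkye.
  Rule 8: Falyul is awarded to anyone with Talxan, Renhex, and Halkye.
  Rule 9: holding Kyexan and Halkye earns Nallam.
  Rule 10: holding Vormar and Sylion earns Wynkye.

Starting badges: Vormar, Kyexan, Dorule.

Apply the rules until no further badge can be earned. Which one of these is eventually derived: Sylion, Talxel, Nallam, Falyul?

Talxel

With Vormar and Dorule, Renhex is earned (Rule 6).
With Vormar, Dorule, and Renhex, Talxan is earned (Rule 1).
With Kyexan and Talxan, Talxel is earned (Rule 2).
Sylion would need Halkye (Rule 7), but Halkye is never earned. Falyul would need Talxan, Renhex, and Halkye (Rule 8), but Halkye is never earned. Nallam would need Kyexan and Halkye (Rule 9), but Halkye is never earned.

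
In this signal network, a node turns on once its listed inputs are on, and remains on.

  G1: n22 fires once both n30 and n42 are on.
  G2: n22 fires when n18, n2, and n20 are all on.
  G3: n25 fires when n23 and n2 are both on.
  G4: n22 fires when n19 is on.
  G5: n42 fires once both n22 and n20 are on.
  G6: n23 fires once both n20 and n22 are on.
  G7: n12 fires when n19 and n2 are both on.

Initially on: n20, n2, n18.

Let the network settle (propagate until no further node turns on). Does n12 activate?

n12 would need n19 and n2 (G7), but n19 never turns on.

No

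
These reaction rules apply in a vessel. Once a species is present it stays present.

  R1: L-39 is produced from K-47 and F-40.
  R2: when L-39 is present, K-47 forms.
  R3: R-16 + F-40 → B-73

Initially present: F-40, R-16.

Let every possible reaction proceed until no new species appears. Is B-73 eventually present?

Yes

R-16 and F-40 present → B-73 forms (R3).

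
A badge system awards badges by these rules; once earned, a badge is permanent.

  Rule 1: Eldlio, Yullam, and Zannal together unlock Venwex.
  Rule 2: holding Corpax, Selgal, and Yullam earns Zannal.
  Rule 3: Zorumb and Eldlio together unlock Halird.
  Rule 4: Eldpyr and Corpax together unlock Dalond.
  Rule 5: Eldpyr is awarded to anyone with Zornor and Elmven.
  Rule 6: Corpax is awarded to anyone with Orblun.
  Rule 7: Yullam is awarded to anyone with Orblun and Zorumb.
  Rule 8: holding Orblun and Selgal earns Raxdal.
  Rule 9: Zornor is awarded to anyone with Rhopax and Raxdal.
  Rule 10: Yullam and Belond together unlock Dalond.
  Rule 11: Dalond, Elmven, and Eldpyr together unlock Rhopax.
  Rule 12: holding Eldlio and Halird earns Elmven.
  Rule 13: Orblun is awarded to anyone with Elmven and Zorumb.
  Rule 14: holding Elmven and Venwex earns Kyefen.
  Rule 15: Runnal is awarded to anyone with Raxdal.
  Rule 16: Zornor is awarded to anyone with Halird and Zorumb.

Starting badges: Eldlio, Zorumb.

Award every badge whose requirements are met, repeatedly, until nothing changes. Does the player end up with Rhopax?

With Zorumb and Eldlio, Halird is earned (Rule 3).
With Halird and Zorumb, Zornor is earned (Rule 16).
With Eldlio and Halird, Elmven is earned (Rule 12).
With Zornor and Elmven, Eldpyr is earned (Rule 5).
With Elmven and Zorumb, Orblun is earned (Rule 13).
With Orblun, Corpax is earned (Rule 6).
With Eldpyr and Corpax, Dalond is earned (Rule 4).
With Dalond, Elmven, and Eldpyr, Rhopax is earned (Rule 11).

Yes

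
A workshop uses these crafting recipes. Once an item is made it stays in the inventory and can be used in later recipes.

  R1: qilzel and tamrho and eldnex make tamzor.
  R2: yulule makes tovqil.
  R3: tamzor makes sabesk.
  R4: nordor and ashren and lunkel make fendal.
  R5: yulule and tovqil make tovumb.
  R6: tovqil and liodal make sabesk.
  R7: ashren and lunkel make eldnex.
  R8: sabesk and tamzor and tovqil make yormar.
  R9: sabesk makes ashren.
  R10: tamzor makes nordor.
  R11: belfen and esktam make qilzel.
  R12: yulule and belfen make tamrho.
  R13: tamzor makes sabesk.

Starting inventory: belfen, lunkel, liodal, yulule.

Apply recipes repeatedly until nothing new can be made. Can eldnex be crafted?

Yes

yulule → tovqil (R2).
tovqil and liodal → sabesk (R6).
sabesk → ashren (R9).
Using R7, ashren and lunkel make eldnex.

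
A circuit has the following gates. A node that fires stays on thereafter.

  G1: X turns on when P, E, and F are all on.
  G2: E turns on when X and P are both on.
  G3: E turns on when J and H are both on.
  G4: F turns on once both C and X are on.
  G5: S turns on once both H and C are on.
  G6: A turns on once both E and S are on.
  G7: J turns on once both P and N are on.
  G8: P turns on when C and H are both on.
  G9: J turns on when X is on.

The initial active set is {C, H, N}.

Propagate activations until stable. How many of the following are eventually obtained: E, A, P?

G8: C and H on → P on.
G5: H and C on → S on.
P and N are on, so J turns on (G7).
G3: J and H on → E on.
E and S are on, so A turns on (G6).
E: reached.
A: reached.
P: reached.
All 3 are reached.

3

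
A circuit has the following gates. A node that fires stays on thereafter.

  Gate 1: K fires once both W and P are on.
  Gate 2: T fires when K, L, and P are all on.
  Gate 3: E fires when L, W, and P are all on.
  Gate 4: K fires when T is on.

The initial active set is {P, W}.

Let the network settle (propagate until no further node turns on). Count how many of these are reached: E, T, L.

E would need L, W, and P (Gate 3), but L never turns on.
T would need K, L, and P (Gate 2), but L never turns on.
No rule produces L, and it is not given.
None of the 3 are reached.

0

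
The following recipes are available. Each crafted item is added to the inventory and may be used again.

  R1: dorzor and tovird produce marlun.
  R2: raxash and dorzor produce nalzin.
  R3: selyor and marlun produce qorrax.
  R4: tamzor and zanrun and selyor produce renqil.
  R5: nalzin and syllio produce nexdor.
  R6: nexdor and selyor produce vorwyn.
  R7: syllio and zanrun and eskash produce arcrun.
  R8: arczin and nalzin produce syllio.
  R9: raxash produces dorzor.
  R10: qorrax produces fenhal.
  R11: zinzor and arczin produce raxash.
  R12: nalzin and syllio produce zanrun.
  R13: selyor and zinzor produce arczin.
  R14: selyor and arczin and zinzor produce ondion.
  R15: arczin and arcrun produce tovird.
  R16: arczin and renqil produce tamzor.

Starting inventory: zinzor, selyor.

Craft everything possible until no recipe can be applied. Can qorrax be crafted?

qorrax would need selyor and marlun (R3), but marlun is never obtained.

No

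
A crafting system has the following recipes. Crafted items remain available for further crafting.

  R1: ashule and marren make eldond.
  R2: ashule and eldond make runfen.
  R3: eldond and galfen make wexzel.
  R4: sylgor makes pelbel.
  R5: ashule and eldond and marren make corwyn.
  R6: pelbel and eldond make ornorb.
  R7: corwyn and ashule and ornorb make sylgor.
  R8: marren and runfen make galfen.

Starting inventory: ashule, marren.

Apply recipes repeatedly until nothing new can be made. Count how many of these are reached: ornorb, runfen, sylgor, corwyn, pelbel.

2

Using R1, ashule and marren make eldond.
Using R5, ashule, eldond, and marren make corwyn.
Using R2, ashule and eldond make runfen.
ornorb would need pelbel and eldond (R6), but pelbel is never obtained.
runfen: reached.
sylgor would need corwyn, ashule, and ornorb (R7), but ornorb is never obtained.
corwyn: reached.
pelbel would need sylgor (R4), but sylgor is never obtained.
Reached: runfen and corwyn — 2 of the 5.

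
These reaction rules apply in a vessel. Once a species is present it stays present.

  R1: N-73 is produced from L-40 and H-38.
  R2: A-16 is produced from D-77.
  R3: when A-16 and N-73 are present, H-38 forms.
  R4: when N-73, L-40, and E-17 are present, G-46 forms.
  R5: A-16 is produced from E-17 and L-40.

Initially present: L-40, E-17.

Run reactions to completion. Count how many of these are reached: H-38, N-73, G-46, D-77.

H-38 would need A-16 and N-73 (R3), but N-73 never forms.
N-73 would need L-40 and H-38 (R1), but H-38 never forms.
G-46 would need N-73, L-40, and E-17 (R4), but N-73 never forms.
No rule produces D-77, and it is not given.
None of the 4 are reached.

0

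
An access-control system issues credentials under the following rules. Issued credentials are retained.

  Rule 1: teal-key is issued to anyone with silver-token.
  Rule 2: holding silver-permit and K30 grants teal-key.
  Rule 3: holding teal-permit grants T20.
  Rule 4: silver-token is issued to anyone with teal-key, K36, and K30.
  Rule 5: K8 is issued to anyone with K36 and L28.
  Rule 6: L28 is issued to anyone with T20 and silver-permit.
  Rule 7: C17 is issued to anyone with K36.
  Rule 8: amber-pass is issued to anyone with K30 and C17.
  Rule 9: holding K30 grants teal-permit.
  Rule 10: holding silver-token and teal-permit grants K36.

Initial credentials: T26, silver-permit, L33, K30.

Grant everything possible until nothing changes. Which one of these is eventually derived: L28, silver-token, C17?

L28

Holding K30 grants teal-permit (Rule 9).
Holding teal-permit grants T20 (Rule 3).
Holding T20 and silver-permit grants L28 (Rule 6).
silver-token would need teal-key, K36, and K30 (Rule 4), but K36 is never granted. C17 would need K36 (Rule 7), but K36 is never granted.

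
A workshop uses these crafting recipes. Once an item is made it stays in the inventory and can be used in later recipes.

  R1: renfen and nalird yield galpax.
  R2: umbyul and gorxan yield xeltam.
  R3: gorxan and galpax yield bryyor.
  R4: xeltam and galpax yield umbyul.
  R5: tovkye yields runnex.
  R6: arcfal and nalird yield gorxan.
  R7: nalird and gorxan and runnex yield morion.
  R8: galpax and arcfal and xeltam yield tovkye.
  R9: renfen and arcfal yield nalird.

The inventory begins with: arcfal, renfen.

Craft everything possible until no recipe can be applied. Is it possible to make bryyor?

renfen and arcfal → nalird (R9).
Using R1, renfen and nalird make galpax.
arcfal and nalird → gorxan (R6).
Using R3, gorxan and galpax make bryyor.

Yes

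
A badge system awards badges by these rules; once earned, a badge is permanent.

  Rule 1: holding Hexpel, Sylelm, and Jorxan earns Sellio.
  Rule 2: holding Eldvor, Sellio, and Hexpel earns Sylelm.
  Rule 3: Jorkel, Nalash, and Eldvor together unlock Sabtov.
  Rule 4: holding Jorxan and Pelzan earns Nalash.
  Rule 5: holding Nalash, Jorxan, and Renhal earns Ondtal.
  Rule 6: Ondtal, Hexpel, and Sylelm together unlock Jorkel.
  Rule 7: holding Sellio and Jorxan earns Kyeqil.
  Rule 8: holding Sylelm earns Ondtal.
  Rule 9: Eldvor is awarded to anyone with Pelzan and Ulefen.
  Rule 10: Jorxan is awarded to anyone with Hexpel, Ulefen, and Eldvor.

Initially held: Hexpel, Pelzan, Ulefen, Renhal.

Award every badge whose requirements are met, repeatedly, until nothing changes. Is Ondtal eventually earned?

With Pelzan and Ulefen, Eldvor is earned (Rule 9).
With Hexpel, Ulefen, and Eldvor, Jorxan is earned (Rule 10).
With Jorxan and Pelzan, Nalash is earned (Rule 4).
With Nalash, Jorxan, and Renhal, Ondtal is earned (Rule 5).

Yes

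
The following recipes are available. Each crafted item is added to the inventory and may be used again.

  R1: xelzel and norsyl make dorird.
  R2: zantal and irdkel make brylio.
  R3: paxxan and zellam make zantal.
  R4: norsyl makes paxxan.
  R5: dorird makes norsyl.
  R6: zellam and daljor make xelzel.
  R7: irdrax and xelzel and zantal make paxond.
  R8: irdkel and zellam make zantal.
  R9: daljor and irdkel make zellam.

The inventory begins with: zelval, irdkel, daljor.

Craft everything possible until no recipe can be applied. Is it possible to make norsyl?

norsyl would need dorird (R5), but dorird is never obtained.

No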